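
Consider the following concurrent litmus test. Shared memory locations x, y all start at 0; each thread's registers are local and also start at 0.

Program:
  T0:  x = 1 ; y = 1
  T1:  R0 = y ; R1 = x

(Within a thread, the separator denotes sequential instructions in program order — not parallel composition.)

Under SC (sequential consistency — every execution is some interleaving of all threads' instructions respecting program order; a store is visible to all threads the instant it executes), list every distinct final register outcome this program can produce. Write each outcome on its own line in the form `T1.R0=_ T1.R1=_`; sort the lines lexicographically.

outcome vector order: (T1.R0,T1.R1)
|SC outcomes| = 3

T1.R0=0 T1.R1=0
T1.R0=0 T1.R1=1
T1.R0=1 T1.R1=1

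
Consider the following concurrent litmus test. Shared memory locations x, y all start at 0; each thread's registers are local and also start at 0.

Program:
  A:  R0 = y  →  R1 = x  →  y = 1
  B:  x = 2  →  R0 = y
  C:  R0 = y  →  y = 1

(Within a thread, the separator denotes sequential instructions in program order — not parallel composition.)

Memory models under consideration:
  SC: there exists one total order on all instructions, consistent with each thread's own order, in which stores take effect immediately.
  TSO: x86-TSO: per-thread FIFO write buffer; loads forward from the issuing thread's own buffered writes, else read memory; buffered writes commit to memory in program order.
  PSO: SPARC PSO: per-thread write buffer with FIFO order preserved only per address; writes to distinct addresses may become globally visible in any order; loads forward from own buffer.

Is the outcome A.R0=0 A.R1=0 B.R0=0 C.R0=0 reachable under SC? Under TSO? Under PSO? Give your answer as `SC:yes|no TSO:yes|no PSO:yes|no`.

SC:yes TSO:yes PSO:yes

outcome vector order: (A.R0,A.R1,B.R0,C.R0)
SC (11): 0/0/0/0, 0/0/0/1, 0/0/1/0, 0/0/1/1, 0/2/0/0, 0/2/0/1, 0/2/1/0, 0/2/1/1, 1/0/1/0, 1/2/0/0, 1/2/1/0
TSO (12): 0/0/0/0, 0/0/0/1, 0/0/1/0, 0/0/1/1, 0/2/0/0, 0/2/0/1, 0/2/1/0, 0/2/1/1, 1/0/0/0, 1/0/1/0, 1/2/0/0, 1/2/1/0
PSO (12): 0/0/0/0, 0/0/0/1, 0/0/1/0, 0/0/1/1, 0/2/0/0, 0/2/0/1, 0/2/1/0, 0/2/1/1, 1/0/0/0, 1/0/1/0, 1/2/0/0, 1/2/1/0
target 0/0/0/0 ∈ {SC,TSO,PSO}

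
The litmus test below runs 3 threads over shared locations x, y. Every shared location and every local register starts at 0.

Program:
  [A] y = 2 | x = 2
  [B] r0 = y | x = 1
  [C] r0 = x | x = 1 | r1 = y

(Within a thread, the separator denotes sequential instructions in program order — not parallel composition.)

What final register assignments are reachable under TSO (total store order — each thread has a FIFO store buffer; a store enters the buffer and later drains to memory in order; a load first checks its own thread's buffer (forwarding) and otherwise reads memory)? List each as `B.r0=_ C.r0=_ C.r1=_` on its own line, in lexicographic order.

outcome vector order: (B.r0,C.r0,C.r1)
|TSO outcomes| = 9

B.r0=0 C.r0=0 C.r1=0
B.r0=0 C.r0=0 C.r1=2
B.r0=0 C.r0=1 C.r1=0
B.r0=0 C.r0=1 C.r1=2
B.r0=0 C.r0=2 C.r1=2
B.r0=2 C.r0=0 C.r1=0
B.r0=2 C.r0=0 C.r1=2
B.r0=2 C.r0=1 C.r1=2
B.r0=2 C.r0=2 C.r1=2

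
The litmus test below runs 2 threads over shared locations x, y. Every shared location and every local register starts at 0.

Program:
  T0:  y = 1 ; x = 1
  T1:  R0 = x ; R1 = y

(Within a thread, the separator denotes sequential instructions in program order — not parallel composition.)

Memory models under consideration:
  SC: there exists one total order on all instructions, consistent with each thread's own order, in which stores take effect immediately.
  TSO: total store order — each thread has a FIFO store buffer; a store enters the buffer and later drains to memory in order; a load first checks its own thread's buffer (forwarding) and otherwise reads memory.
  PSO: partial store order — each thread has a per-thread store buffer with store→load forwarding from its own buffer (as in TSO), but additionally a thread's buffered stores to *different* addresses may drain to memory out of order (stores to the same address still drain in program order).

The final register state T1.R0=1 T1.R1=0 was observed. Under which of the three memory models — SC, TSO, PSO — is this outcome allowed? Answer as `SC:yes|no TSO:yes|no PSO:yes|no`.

outcome vector order: (T1.R0,T1.R1)
under SC → (0,0), (0,1), (1,1)
under TSO → (0,0), (0,1), (1,1)
under PSO → (0,0), (0,1), (1,0), (1,1)
target (1,0) ∈ {PSO}

SC:no TSO:no PSO:yes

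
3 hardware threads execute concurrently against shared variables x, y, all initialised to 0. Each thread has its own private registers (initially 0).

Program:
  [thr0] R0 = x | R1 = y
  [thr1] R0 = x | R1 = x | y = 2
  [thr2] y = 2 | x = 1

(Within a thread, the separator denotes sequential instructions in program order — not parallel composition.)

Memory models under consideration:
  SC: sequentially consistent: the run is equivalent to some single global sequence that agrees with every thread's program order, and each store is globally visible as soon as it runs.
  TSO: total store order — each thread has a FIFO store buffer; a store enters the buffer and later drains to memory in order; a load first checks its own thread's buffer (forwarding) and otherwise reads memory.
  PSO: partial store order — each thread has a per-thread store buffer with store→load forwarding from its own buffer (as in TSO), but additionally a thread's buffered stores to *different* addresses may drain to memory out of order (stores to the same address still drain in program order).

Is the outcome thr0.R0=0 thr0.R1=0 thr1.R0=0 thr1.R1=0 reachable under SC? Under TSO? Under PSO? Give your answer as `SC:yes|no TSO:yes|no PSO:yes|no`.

SC:yes TSO:yes PSO:yes

outcome vector order: (thr0.R0,thr0.R1,thr1.R0,thr1.R1)
SC: 9 outcomes — {0000 0001 0011 0200 0201 0211 1200 1201 1211}
TSO: 9 outcomes — {0000 0001 0011 0200 0201 0211 1200 1201 1211}
PSO: 12 outcomes — {0000 0001 0011 0200 0201 0211 1000 1001 1011 1200 1201 1211}
target 0000 ∈ {SC,TSO,PSO}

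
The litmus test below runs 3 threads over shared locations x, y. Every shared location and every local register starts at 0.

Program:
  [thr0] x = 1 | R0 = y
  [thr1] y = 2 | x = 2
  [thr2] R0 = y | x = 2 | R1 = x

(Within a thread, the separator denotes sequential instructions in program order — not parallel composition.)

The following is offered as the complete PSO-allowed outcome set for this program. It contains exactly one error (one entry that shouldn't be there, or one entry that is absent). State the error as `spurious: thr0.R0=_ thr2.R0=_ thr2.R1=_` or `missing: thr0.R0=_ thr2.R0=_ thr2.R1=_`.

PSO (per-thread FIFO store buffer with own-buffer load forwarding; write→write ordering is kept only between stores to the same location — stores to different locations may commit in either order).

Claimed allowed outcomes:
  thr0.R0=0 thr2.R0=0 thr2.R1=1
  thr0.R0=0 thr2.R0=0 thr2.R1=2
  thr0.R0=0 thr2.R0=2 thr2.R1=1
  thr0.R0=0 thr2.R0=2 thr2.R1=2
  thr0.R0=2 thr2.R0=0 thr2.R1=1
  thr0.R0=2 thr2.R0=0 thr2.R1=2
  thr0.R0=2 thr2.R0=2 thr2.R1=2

missing: thr0.R0=2 thr2.R0=2 thr2.R1=1

outcome vector order: (thr0.R0,thr2.R0,thr2.R1)
under PSO → <0 0 1>; <0 0 2>; <0 2 1>; <0 2 2>; <2 0 1>; <2 0 2>; <2 2 1>; <2 2 2>
PSO∖claimed = {<2 2 1>}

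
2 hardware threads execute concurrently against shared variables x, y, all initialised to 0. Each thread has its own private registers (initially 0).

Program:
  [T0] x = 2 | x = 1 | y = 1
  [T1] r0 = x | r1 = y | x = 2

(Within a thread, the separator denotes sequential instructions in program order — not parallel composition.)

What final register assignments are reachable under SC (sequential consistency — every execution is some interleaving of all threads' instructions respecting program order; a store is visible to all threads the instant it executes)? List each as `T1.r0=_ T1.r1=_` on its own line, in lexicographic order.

T1.r0=0 T1.r1=0
T1.r0=0 T1.r1=1
T1.r0=1 T1.r1=0
T1.r0=1 T1.r1=1
T1.r0=2 T1.r1=0
T1.r0=2 T1.r1=1

outcome vector order: (T1.r0,T1.r1)
|SC outcomes| = 6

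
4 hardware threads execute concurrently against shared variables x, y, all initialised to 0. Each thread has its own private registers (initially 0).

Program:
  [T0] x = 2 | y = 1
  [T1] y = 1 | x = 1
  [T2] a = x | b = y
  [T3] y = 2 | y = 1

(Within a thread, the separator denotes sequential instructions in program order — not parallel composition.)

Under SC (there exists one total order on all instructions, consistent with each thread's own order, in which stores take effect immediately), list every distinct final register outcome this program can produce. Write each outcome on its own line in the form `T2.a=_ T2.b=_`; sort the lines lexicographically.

T2.a=0 T2.b=0
T2.a=0 T2.b=1
T2.a=0 T2.b=2
T2.a=1 T2.b=1
T2.a=1 T2.b=2
T2.a=2 T2.b=0
T2.a=2 T2.b=1
T2.a=2 T2.b=2

outcome vector order: (T2.a,T2.b)
|SC outcomes| = 8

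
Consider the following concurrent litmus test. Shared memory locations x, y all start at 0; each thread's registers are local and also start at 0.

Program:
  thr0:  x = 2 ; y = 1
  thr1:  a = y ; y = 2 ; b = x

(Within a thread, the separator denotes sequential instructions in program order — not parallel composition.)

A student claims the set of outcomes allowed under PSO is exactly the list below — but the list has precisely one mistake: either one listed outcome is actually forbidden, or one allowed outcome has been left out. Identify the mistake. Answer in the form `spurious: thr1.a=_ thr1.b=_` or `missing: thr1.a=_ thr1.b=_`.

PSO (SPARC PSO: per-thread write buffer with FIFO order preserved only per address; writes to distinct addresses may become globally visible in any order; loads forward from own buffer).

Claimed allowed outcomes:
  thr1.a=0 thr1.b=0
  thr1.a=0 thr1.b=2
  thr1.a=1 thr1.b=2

missing: thr1.a=1 thr1.b=0

outcome vector order: (thr1.a,thr1.b)
PSO: 4 outcomes — {(0,0) (0,2) (1,0) (1,2)}
PSO∖claimed = {(1,0)}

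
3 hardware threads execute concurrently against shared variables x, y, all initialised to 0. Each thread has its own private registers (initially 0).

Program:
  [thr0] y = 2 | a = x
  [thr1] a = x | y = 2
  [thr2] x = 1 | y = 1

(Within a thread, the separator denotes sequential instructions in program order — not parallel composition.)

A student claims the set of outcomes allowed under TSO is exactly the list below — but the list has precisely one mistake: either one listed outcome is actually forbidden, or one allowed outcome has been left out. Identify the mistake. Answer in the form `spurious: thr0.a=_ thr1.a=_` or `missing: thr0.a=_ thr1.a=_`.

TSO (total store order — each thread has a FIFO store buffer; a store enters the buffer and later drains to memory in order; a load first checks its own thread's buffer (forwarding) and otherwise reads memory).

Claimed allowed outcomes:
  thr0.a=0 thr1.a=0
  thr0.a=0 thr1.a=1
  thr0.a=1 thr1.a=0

missing: thr0.a=1 thr1.a=1

outcome vector order: (thr0.a,thr1.a)
TSO (4): 00; 01; 10; 11
TSO∖claimed = {11}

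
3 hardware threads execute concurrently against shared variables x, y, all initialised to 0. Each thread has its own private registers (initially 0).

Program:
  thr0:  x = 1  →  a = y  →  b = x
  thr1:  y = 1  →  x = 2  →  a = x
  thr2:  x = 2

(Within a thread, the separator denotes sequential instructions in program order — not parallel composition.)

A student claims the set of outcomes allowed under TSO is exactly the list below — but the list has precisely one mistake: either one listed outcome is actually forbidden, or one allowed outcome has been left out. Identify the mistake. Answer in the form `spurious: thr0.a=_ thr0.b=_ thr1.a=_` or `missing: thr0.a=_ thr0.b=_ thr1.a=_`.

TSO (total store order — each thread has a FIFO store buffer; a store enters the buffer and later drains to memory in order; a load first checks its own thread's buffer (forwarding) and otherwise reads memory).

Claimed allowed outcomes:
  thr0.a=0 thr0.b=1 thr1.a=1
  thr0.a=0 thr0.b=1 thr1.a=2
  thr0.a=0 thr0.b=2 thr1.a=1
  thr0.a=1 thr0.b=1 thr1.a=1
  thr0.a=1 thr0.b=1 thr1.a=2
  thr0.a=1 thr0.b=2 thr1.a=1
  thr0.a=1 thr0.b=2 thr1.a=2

outcome vector order: (thr0.a,thr0.b,thr1.a)
[TSO] allowed = {011; 012; 021; 022; 111; 112; 121; 122}
TSO∖claimed = {022}

missing: thr0.a=0 thr0.b=2 thr1.a=2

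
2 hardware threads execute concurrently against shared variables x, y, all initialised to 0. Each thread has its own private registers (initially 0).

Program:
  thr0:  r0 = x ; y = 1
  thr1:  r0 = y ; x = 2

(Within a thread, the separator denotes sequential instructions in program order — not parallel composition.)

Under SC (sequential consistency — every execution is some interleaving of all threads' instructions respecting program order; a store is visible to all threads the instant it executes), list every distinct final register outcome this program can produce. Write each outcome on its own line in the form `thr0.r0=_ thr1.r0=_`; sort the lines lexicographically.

outcome vector order: (thr0.r0,thr1.r0)
|SC outcomes| = 3

thr0.r0=0 thr1.r0=0
thr0.r0=0 thr1.r0=1
thr0.r0=2 thr1.r0=0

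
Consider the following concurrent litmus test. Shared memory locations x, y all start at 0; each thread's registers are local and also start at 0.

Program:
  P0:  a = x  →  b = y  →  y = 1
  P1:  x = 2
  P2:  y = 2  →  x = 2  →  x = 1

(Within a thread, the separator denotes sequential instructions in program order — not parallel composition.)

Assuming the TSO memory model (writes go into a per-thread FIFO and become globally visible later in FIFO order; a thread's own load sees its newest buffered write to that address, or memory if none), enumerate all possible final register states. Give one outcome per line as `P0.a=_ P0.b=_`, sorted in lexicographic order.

P0.a=0 P0.b=0
P0.a=0 P0.b=2
P0.a=1 P0.b=2
P0.a=2 P0.b=0
P0.a=2 P0.b=2

outcome vector order: (P0.a,P0.b)
|TSO outcomes| = 5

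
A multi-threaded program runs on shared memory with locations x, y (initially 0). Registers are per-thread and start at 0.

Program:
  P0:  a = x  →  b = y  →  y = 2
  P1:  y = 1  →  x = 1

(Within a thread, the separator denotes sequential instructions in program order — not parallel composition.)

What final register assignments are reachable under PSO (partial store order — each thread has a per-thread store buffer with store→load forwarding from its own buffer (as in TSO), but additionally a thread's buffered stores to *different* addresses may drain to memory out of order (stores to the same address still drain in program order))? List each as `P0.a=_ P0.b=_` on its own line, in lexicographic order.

P0.a=0 P0.b=0
P0.a=0 P0.b=1
P0.a=1 P0.b=0
P0.a=1 P0.b=1

outcome vector order: (P0.a,P0.b)
|PSO outcomes| = 4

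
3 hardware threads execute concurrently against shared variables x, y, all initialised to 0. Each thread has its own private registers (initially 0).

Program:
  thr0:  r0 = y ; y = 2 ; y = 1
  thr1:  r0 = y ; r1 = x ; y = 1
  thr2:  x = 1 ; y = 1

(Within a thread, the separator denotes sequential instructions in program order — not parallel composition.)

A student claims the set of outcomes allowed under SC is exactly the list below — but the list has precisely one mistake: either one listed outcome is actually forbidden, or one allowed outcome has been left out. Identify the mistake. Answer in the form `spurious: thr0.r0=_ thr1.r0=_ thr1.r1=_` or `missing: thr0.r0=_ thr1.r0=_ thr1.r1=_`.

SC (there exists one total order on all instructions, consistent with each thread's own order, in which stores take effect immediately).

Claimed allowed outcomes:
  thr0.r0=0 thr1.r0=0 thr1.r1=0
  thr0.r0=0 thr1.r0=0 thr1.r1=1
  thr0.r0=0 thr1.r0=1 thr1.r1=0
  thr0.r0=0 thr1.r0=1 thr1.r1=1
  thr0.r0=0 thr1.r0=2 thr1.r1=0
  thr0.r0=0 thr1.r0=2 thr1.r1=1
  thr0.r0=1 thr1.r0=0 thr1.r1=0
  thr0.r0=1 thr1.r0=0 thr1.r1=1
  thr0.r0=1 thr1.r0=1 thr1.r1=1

missing: thr0.r0=1 thr1.r0=2 thr1.r1=1

outcome vector order: (thr0.r0,thr1.r0,thr1.r1)
SC (10): 0/0/0, 0/0/1, 0/1/0, 0/1/1, 0/2/0, 0/2/1, 1/0/0, 1/0/1, 1/1/1, 1/2/1
SC∖claimed = {1/2/1}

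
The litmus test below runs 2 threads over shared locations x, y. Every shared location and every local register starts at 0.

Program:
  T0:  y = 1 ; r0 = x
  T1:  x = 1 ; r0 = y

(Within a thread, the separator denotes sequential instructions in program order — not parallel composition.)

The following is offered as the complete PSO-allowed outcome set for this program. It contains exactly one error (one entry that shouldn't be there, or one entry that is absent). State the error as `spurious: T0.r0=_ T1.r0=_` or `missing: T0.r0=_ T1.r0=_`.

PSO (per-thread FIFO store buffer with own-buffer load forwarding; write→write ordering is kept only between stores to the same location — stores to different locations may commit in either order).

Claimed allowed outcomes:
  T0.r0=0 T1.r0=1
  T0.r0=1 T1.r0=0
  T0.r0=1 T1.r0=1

missing: T0.r0=0 T1.r0=0

outcome vector order: (T0.r0,T1.r0)
PSO: 4 outcomes — {0/0; 0/1; 1/0; 1/1}
PSO∖claimed = {0/0}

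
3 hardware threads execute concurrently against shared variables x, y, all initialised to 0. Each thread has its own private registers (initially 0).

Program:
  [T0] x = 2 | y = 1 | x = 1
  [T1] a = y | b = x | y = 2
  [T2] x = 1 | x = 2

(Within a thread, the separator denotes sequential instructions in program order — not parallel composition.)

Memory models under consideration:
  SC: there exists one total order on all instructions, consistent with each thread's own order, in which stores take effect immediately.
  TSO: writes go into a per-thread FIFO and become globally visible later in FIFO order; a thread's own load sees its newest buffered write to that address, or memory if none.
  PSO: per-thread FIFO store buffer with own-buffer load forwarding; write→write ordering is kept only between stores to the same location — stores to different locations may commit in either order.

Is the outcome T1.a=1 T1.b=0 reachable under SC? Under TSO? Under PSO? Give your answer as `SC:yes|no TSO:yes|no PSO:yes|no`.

outcome vector order: (T1.a,T1.b)
under SC → <0 0>, <0 1>, <0 2>, <1 1>, <1 2>
under TSO → <0 0>, <0 1>, <0 2>, <1 1>, <1 2>
under PSO → <0 0>, <0 1>, <0 2>, <1 0>, <1 1>, <1 2>
target <1 0> ∈ {PSO}

SC:no TSO:no PSO:yes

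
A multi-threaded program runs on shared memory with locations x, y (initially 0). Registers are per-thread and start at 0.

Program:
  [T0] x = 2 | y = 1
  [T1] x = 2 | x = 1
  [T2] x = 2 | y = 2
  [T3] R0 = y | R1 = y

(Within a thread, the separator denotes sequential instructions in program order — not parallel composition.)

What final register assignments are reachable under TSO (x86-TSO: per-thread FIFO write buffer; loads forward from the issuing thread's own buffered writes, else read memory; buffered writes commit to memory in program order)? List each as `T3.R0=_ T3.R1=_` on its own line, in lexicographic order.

T3.R0=0 T3.R1=0
T3.R0=0 T3.R1=1
T3.R0=0 T3.R1=2
T3.R0=1 T3.R1=1
T3.R0=1 T3.R1=2
T3.R0=2 T3.R1=1
T3.R0=2 T3.R1=2

outcome vector order: (T3.R0,T3.R1)
|TSO outcomes| = 7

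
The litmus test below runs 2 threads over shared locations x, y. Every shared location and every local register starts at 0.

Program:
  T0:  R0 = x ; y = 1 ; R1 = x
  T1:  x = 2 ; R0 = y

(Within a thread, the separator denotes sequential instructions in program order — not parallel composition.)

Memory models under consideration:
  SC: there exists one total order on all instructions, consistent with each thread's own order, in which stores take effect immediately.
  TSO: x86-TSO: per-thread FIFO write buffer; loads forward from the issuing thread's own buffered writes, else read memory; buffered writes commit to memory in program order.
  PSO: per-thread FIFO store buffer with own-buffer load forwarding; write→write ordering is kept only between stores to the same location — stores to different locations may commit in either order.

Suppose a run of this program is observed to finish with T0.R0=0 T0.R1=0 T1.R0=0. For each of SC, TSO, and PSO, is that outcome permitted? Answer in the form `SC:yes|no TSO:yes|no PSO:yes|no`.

SC:no TSO:yes PSO:yes

outcome vector order: (T0.R0,T0.R1,T1.R0)
SC: 5 outcomes — {(0,0,1) (0,2,0) (0,2,1) (2,2,0) (2,2,1)}
TSO: 6 outcomes — {(0,0,0) (0,0,1) (0,2,0) (0,2,1) (2,2,0) (2,2,1)}
PSO: 6 outcomes — {(0,0,0) (0,0,1) (0,2,0) (0,2,1) (2,2,0) (2,2,1)}
target (0,0,0) ∈ {TSO,PSO}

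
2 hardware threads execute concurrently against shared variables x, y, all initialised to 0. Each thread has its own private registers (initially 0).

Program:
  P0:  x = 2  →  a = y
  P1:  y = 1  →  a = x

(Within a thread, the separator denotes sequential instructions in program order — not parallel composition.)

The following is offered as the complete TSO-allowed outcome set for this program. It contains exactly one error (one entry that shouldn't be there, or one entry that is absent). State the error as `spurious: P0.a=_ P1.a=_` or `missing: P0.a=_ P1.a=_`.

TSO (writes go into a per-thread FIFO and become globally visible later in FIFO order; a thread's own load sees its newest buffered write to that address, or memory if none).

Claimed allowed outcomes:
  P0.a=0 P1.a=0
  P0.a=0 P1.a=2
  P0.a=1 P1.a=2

outcome vector order: (P0.a,P1.a)
under TSO → 00; 02; 10; 12
TSO∖claimed = {10}

missing: P0.a=1 P1.a=0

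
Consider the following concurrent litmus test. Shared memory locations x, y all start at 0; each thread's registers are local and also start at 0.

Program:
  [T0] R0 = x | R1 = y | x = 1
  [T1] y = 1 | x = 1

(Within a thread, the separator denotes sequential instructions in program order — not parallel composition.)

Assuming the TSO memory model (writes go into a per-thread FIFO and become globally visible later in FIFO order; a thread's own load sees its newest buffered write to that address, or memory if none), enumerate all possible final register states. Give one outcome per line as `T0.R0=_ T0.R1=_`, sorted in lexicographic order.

outcome vector order: (T0.R0,T0.R1)
|TSO outcomes| = 3

T0.R0=0 T0.R1=0
T0.R0=0 T0.R1=1
T0.R0=1 T0.R1=1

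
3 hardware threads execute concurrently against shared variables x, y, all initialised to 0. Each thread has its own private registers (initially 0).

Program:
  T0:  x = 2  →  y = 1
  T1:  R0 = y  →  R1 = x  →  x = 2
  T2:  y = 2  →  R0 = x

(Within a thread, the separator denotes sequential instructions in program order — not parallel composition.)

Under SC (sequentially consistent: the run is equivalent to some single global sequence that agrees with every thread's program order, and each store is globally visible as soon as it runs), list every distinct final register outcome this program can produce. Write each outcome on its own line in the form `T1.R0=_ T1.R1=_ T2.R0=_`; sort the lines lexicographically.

T1.R0=0 T1.R1=0 T2.R0=0
T1.R0=0 T1.R1=0 T2.R0=2
T1.R0=0 T1.R1=2 T2.R0=0
T1.R0=0 T1.R1=2 T2.R0=2
T1.R0=1 T1.R1=2 T2.R0=0
T1.R0=1 T1.R1=2 T2.R0=2
T1.R0=2 T1.R1=0 T2.R0=0
T1.R0=2 T1.R1=0 T2.R0=2
T1.R0=2 T1.R1=2 T2.R0=0
T1.R0=2 T1.R1=2 T2.R0=2

outcome vector order: (T1.R0,T1.R1,T2.R0)
|SC outcomes| = 10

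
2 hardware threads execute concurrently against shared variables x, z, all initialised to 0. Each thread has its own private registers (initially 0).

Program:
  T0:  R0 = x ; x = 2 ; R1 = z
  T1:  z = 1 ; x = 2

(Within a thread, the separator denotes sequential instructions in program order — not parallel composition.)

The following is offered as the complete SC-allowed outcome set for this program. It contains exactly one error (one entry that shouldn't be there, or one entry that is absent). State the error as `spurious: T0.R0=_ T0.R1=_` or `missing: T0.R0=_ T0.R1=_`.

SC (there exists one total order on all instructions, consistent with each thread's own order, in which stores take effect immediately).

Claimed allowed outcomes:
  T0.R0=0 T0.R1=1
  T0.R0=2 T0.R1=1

missing: T0.R0=0 T0.R1=0

outcome vector order: (T0.R0,T0.R1)
under SC → <0 0> <0 1> <2 1>
SC∖claimed = {<0 0>}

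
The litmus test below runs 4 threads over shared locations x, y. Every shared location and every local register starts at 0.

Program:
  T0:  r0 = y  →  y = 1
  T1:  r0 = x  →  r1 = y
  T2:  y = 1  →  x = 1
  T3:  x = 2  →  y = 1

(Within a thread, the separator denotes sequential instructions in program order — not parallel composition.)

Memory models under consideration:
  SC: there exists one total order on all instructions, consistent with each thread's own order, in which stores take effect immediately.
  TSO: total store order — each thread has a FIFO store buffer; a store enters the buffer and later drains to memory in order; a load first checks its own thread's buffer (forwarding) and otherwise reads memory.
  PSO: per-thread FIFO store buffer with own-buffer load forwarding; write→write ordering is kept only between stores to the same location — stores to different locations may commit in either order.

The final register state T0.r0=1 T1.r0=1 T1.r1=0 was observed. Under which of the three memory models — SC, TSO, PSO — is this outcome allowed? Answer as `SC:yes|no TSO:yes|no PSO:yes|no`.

outcome vector order: (T0.r0,T1.r0,T1.r1)
[SC] allowed = {0/0/0; 0/0/1; 0/1/1; 0/2/0; 0/2/1; 1/0/0; 1/0/1; 1/1/1; 1/2/0; 1/2/1}
[TSO] allowed = {0/0/0; 0/0/1; 0/1/1; 0/2/0; 0/2/1; 1/0/0; 1/0/1; 1/1/1; 1/2/0; 1/2/1}
[PSO] allowed = {0/0/0; 0/0/1; 0/1/0; 0/1/1; 0/2/0; 0/2/1; 1/0/0; 1/0/1; 1/1/0; 1/1/1; 1/2/0; 1/2/1}
target 1/1/0 ∈ {PSO}

SC:no TSO:no PSO:yes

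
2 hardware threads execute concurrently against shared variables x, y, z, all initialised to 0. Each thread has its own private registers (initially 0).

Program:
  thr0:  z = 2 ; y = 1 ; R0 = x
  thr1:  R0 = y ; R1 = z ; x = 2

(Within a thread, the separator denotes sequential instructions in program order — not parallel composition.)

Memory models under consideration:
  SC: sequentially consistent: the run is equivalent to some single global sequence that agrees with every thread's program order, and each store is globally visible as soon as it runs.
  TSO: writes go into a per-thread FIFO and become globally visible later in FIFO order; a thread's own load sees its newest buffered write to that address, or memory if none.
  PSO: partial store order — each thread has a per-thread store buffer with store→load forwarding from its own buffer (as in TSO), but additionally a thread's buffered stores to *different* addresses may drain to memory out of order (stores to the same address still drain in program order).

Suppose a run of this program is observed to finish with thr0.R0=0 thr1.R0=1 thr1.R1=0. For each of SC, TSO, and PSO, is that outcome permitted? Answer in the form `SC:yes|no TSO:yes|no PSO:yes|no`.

outcome vector order: (thr0.R0,thr1.R0,thr1.R1)
[SC] allowed = {(0,0,0), (0,0,2), (0,1,2), (2,0,0), (2,0,2), (2,1,2)}
[TSO] allowed = {(0,0,0), (0,0,2), (0,1,2), (2,0,0), (2,0,2), (2,1,2)}
[PSO] allowed = {(0,0,0), (0,0,2), (0,1,0), (0,1,2), (2,0,0), (2,0,2), (2,1,0), (2,1,2)}
target (0,1,0) ∈ {PSO}

SC:no TSO:no PSO:yes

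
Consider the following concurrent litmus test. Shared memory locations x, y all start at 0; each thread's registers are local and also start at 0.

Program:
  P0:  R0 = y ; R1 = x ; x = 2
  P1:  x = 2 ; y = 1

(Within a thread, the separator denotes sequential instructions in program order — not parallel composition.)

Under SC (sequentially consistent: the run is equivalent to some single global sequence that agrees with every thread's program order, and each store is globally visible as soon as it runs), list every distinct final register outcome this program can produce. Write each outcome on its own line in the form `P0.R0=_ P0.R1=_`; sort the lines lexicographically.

P0.R0=0 P0.R1=0
P0.R0=0 P0.R1=2
P0.R0=1 P0.R1=2

outcome vector order: (P0.R0,P0.R1)
|SC outcomes| = 3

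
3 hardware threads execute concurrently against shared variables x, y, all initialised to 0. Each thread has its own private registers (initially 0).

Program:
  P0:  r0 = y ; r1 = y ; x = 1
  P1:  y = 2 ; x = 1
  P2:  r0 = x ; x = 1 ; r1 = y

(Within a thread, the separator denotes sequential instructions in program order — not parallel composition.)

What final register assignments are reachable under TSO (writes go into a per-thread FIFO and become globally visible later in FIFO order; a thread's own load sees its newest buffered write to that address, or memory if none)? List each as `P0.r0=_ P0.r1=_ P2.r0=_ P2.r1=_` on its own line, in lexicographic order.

outcome vector order: (P0.r0,P0.r1,P2.r0,P2.r1)
|TSO outcomes| = 10

P0.r0=0 P0.r1=0 P2.r0=0 P2.r1=0
P0.r0=0 P0.r1=0 P2.r0=0 P2.r1=2
P0.r0=0 P0.r1=0 P2.r0=1 P2.r1=0
P0.r0=0 P0.r1=0 P2.r0=1 P2.r1=2
P0.r0=0 P0.r1=2 P2.r0=0 P2.r1=0
P0.r0=0 P0.r1=2 P2.r0=0 P2.r1=2
P0.r0=0 P0.r1=2 P2.r0=1 P2.r1=2
P0.r0=2 P0.r1=2 P2.r0=0 P2.r1=0
P0.r0=2 P0.r1=2 P2.r0=0 P2.r1=2
P0.r0=2 P0.r1=2 P2.r0=1 P2.r1=2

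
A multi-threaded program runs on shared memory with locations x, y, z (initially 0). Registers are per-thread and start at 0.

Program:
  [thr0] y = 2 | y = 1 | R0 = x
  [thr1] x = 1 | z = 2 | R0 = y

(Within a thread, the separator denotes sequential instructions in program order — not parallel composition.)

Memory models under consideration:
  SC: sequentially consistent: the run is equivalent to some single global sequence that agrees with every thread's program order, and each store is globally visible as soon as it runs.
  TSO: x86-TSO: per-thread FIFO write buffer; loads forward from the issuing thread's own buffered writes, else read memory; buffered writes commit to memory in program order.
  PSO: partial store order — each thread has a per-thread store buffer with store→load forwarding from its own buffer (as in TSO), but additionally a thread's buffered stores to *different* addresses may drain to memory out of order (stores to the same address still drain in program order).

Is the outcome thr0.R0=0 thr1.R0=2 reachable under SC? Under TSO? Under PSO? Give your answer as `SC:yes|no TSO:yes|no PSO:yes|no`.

SC:no TSO:yes PSO:yes

outcome vector order: (thr0.R0,thr1.R0)
under SC → (0,1), (1,0), (1,1), (1,2)
under TSO → (0,0), (0,1), (0,2), (1,0), (1,1), (1,2)
under PSO → (0,0), (0,1), (0,2), (1,0), (1,1), (1,2)
target (0,2) ∈ {TSO,PSO}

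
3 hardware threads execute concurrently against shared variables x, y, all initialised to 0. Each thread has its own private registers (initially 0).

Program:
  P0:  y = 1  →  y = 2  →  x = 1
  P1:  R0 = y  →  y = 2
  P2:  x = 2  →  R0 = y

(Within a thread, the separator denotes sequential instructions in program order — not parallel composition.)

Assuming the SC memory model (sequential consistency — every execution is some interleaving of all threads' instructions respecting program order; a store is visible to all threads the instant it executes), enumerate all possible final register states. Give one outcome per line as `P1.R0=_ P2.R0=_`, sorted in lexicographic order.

P1.R0=0 P2.R0=0
P1.R0=0 P2.R0=1
P1.R0=0 P2.R0=2
P1.R0=1 P2.R0=0
P1.R0=1 P2.R0=1
P1.R0=1 P2.R0=2
P1.R0=2 P2.R0=0
P1.R0=2 P2.R0=1
P1.R0=2 P2.R0=2

outcome vector order: (P1.R0,P2.R0)
|SC outcomes| = 9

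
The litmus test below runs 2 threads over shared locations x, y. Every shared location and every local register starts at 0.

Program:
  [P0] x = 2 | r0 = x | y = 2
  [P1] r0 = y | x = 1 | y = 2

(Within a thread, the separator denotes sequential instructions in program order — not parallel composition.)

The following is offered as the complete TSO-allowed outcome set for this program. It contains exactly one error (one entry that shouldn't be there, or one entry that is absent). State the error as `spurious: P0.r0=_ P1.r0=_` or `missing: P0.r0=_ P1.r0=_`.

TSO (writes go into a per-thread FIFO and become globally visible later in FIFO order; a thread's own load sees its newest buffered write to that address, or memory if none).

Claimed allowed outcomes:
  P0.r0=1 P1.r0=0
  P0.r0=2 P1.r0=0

missing: P0.r0=2 P1.r0=2

outcome vector order: (P0.r0,P1.r0)
TSO: 3 outcomes — {<1 0> <2 0> <2 2>}
TSO∖claimed = {<2 2>}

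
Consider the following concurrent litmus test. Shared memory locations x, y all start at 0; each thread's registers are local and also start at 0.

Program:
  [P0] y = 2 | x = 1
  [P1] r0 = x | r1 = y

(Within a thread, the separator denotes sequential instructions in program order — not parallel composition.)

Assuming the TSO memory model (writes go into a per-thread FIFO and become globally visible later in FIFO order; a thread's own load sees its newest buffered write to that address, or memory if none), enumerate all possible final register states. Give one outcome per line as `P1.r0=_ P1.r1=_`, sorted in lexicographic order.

P1.r0=0 P1.r1=0
P1.r0=0 P1.r1=2
P1.r0=1 P1.r1=2

outcome vector order: (P1.r0,P1.r1)
|TSO outcomes| = 3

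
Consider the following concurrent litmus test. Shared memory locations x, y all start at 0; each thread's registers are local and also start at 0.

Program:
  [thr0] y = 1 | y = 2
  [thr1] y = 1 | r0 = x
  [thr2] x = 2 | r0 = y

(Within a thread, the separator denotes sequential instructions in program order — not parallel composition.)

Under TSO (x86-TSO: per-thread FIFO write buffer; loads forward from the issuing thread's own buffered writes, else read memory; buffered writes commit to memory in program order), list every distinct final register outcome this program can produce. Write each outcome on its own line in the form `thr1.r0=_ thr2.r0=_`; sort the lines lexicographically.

thr1.r0=0 thr2.r0=0
thr1.r0=0 thr2.r0=1
thr1.r0=0 thr2.r0=2
thr1.r0=2 thr2.r0=0
thr1.r0=2 thr2.r0=1
thr1.r0=2 thr2.r0=2

outcome vector order: (thr1.r0,thr2.r0)
|TSO outcomes| = 6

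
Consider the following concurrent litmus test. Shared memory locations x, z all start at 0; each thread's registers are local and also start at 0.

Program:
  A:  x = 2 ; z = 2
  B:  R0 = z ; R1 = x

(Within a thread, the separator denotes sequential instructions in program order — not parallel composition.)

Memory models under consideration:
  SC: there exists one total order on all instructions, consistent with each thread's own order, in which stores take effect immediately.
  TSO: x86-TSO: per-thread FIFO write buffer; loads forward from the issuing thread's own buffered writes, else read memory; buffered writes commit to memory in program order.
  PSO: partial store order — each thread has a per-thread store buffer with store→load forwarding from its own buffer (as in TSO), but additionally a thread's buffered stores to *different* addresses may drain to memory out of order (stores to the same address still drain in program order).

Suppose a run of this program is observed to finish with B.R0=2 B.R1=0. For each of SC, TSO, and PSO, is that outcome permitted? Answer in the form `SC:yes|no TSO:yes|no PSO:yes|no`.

outcome vector order: (B.R0,B.R1)
SC (3): (0,0), (0,2), (2,2)
TSO (3): (0,0), (0,2), (2,2)
PSO (4): (0,0), (0,2), (2,0), (2,2)
target (2,0) ∈ {PSO}

SC:no TSO:no PSO:yes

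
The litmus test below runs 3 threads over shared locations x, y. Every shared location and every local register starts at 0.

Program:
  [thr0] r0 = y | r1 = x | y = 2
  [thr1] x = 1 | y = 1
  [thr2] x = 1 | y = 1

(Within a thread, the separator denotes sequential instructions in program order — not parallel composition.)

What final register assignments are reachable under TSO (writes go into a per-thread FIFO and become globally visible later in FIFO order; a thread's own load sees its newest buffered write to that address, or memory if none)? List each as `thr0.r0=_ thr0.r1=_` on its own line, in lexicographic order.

outcome vector order: (thr0.r0,thr0.r1)
|TSO outcomes| = 3

thr0.r0=0 thr0.r1=0
thr0.r0=0 thr0.r1=1
thr0.r0=1 thr0.r1=1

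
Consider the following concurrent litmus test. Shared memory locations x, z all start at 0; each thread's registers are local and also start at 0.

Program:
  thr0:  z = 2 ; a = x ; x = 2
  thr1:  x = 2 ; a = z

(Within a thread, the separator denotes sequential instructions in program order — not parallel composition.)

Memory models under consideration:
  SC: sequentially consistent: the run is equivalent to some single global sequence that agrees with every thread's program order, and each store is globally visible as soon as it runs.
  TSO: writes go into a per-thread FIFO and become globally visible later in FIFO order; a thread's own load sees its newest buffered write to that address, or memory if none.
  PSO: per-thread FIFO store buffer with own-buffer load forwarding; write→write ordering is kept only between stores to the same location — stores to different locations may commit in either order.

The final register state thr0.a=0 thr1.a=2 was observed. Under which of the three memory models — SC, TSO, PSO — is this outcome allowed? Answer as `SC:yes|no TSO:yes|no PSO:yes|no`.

outcome vector order: (thr0.a,thr1.a)
SC: 3 outcomes — {0/2 2/0 2/2}
TSO: 4 outcomes — {0/0 0/2 2/0 2/2}
PSO: 4 outcomes — {0/0 0/2 2/0 2/2}
target 0/2 ∈ {SC,TSO,PSO}

SC:yes TSO:yes PSO:yes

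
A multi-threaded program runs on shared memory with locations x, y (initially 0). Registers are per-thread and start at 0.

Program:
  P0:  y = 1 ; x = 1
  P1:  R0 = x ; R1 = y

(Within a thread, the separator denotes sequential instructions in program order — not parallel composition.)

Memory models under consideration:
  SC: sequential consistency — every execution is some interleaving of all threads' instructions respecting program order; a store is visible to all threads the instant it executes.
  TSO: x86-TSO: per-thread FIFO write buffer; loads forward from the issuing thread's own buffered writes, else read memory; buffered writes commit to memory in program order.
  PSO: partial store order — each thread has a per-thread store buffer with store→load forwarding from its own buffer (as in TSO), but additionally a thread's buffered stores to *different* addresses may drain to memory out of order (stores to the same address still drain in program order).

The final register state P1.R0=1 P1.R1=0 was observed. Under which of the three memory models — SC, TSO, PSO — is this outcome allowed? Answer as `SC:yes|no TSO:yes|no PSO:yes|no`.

outcome vector order: (P1.R0,P1.R1)
under SC → 00; 01; 11
under TSO → 00; 01; 11
under PSO → 00; 01; 10; 11
target 10 ∈ {PSO}

SC:no TSO:no PSO:yes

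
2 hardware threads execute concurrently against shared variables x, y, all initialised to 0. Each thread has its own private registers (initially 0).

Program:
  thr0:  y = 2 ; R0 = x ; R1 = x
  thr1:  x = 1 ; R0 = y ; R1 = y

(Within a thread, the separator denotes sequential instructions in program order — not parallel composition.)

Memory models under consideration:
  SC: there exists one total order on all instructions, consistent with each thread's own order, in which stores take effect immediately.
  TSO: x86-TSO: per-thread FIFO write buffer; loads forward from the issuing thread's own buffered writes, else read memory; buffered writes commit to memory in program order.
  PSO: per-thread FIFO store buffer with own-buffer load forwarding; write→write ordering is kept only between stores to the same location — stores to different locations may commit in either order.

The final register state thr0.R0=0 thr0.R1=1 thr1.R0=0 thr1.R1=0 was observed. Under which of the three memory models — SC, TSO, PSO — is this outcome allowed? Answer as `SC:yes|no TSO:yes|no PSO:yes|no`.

SC:no TSO:yes PSO:yes

outcome vector order: (thr0.R0,thr0.R1,thr1.R0,thr1.R1)
under SC → (0,0,2,2), (0,1,2,2), (1,1,0,0), (1,1,0,2), (1,1,2,2)
under TSO → (0,0,0,0), (0,0,0,2), (0,0,2,2), (0,1,0,0), (0,1,0,2), (0,1,2,2), (1,1,0,0), (1,1,0,2), (1,1,2,2)
under PSO → (0,0,0,0), (0,0,0,2), (0,0,2,2), (0,1,0,0), (0,1,0,2), (0,1,2,2), (1,1,0,0), (1,1,0,2), (1,1,2,2)
target (0,1,0,0) ∈ {TSO,PSO}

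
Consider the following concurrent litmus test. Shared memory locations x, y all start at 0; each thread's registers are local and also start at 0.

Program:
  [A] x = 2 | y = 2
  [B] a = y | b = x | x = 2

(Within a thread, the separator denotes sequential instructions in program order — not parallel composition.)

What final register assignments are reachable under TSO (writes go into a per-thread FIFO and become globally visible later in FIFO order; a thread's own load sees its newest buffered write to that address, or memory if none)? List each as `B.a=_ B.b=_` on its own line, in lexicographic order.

B.a=0 B.b=0
B.a=0 B.b=2
B.a=2 B.b=2

outcome vector order: (B.a,B.b)
|TSO outcomes| = 3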